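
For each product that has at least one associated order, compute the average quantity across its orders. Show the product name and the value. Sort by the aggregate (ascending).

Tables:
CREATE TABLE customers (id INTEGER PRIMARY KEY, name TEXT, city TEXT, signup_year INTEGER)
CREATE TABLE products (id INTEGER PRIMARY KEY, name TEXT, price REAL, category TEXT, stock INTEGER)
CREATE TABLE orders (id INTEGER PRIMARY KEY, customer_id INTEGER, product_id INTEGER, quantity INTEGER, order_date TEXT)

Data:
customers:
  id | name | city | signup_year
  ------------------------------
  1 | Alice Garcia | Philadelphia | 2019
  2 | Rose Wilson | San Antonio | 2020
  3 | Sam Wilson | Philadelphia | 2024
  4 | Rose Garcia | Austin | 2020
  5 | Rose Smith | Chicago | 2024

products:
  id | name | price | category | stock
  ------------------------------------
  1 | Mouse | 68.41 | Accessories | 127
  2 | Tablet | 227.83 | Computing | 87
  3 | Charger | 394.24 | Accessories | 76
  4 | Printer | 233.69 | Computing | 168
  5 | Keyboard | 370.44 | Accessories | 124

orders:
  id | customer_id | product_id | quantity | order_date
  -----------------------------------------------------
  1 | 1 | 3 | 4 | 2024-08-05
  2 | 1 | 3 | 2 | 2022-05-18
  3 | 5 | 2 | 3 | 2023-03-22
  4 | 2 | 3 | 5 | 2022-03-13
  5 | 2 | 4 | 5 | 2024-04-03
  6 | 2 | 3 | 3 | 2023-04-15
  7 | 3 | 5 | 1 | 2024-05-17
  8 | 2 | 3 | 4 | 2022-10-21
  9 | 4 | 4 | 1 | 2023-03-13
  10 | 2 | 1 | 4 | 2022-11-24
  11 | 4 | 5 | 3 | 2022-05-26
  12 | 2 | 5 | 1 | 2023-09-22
SELECT p.name, AVG(c.quantity) AS avg_quantity FROM orders c JOIN products p ON c.product_id = p.id GROUP BY p.id, p.name ORDER BY avg_quantity ASC

Execution result:
name | avg_quantity
Keyboard | 1.67
Tablet | 3.00
Printer | 3.00
Charger | 3.60
Mouse | 4.00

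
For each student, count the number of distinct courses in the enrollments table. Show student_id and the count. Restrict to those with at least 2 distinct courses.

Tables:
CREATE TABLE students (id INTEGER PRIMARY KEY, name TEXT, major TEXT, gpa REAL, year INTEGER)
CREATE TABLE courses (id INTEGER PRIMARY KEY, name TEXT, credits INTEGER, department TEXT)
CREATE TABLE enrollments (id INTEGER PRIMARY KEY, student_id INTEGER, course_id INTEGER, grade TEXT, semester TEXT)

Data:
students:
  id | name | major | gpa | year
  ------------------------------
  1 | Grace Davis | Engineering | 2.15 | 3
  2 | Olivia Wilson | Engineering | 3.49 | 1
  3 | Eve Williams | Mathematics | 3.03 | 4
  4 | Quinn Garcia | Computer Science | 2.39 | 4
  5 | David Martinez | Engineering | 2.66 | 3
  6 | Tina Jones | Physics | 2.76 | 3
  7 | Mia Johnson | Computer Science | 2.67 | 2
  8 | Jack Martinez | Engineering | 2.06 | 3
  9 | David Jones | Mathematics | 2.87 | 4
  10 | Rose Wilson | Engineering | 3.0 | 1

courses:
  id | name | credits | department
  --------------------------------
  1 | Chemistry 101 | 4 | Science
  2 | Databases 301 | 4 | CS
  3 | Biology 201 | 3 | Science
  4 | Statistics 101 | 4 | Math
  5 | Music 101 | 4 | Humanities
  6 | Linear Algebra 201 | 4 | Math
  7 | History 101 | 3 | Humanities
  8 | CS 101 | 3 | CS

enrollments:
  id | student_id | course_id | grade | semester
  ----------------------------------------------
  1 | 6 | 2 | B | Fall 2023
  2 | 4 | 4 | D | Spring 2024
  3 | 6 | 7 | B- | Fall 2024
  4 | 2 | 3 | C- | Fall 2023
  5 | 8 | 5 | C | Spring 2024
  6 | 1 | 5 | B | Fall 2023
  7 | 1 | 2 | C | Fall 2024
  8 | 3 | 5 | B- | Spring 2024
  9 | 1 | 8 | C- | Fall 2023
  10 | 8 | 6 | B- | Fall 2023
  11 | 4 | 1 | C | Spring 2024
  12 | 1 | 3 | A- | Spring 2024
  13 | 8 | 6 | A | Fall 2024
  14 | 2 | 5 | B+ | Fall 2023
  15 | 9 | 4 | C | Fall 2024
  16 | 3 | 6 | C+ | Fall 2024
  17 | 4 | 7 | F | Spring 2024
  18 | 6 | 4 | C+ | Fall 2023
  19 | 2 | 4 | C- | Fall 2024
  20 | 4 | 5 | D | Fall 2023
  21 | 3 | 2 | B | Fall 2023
SELECT student_id, COUNT(DISTINCT course_id) AS distinct_course_count FROM enrollments GROUP BY student_id HAVING COUNT(DISTINCT course_id) >= 2

Execution result:
student_id | distinct_course_count
1 | 4
2 | 3
3 | 3
4 | 4
6 | 3
8 | 2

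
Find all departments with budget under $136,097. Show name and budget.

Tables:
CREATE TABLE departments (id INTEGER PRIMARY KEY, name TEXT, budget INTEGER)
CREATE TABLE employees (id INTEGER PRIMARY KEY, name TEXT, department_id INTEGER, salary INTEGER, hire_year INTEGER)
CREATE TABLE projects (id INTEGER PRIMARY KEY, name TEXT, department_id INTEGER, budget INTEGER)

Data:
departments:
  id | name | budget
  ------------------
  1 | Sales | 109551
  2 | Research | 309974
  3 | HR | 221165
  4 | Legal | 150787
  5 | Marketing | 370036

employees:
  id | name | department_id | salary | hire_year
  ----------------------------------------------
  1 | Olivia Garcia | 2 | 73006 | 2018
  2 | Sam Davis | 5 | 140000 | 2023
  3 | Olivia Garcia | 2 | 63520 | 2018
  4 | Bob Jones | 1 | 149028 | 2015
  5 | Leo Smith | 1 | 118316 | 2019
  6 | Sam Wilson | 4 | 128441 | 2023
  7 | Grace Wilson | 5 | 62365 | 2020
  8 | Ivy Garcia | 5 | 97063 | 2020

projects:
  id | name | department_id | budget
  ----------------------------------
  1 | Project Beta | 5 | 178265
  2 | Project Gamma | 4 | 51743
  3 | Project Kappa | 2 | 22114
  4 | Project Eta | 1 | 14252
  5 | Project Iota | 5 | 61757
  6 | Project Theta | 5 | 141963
SELECT name, budget FROM departments WHERE budget < 136097

Execution result:
name | budget
Sales | 109551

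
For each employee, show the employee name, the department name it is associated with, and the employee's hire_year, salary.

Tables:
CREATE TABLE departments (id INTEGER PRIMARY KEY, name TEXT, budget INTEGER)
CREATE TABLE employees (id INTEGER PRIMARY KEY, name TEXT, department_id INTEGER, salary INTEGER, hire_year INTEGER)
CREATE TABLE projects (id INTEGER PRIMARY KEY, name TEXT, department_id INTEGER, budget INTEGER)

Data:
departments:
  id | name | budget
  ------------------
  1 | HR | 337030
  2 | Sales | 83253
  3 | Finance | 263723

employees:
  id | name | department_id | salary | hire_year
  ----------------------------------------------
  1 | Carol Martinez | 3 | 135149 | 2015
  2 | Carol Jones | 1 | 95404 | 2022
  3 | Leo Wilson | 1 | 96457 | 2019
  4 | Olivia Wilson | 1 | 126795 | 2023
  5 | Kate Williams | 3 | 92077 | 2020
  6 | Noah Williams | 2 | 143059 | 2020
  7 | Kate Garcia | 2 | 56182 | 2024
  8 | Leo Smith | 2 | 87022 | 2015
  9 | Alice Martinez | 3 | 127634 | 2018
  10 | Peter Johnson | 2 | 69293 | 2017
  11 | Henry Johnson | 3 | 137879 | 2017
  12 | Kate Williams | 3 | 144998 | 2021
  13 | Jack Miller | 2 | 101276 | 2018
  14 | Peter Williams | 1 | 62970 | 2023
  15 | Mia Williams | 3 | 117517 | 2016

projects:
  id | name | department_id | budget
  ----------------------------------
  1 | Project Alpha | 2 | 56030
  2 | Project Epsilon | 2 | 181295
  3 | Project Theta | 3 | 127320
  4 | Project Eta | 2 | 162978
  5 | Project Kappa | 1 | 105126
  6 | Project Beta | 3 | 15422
SELECT c.name, p.name AS department, c.hire_year, c.salary FROM employees c JOIN departments p ON c.department_id = p.id

Execution result:
name | department | hire_year | salary
Carol Martinez | Finance | 2015 | 135149
Carol Jones | HR | 2022 | 95404
Leo Wilson | HR | 2019 | 96457
Olivia Wilson | HR | 2023 | 126795
Kate Williams | Finance | 2020 | 92077
Noah Williams | Sales | 2020 | 143059
Kate Garcia | Sales | 2024 | 56182
Leo Smith | Sales | 2015 | 87022
Alice Martinez | Finance | 2018 | 127634
Peter Johnson | Sales | 2017 | 69293
Henry Johnson | Finance | 2017 | 137879
Kate Williams | Finance | 2021 | 144998
Jack Miller | Sales | 2018 | 101276
Peter Williams | HR | 2023 | 62970
Mia Williams | Finance | 2016 | 117517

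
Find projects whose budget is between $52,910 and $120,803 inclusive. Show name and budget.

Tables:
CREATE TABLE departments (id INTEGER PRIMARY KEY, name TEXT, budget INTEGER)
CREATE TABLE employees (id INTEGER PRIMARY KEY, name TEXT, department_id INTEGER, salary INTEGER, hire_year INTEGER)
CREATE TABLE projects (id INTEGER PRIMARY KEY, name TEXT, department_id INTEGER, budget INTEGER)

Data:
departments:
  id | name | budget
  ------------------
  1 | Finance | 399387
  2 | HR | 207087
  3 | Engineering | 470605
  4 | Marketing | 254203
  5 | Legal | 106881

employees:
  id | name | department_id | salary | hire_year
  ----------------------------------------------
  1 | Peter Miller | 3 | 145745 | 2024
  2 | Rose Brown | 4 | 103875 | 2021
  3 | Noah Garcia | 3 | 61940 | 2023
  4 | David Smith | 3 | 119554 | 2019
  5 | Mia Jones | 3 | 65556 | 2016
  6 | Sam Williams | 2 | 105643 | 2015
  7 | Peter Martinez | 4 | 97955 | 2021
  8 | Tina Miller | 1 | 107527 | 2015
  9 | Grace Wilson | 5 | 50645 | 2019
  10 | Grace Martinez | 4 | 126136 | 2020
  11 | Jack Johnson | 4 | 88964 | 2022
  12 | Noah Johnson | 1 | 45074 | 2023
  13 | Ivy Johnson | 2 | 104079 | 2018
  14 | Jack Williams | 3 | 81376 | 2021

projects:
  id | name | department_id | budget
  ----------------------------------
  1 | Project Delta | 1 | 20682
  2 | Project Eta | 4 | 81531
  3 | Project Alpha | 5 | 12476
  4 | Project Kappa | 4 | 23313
SELECT name, budget FROM projects WHERE budget BETWEEN 52910 AND 120803

Execution result:
name | budget
Project Eta | 81531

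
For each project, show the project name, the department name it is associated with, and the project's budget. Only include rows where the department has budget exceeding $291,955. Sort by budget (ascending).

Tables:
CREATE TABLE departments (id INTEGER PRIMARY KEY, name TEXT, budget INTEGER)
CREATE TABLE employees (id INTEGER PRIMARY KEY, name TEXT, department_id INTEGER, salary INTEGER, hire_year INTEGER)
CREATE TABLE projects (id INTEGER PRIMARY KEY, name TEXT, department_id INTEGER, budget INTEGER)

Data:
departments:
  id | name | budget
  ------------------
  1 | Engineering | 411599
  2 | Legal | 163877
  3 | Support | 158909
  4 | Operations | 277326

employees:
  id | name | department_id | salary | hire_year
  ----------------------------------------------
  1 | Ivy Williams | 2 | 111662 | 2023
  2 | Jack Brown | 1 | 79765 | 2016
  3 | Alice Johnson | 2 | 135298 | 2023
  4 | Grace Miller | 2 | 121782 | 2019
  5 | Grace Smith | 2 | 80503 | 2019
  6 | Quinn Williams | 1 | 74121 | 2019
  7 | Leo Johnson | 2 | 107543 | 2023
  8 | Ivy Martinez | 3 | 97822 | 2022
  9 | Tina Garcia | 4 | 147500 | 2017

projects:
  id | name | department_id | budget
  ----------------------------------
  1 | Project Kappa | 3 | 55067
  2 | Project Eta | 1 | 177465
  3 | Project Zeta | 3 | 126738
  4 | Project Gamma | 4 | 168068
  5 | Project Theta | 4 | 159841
SELECT c.name, p.name AS department, c.budget FROM projects c JOIN departments p ON c.department_id = p.id WHERE p.budget > 291955 ORDER BY c.budget ASC

Execution result:
name | department | budget
Project Eta | Engineering | 177465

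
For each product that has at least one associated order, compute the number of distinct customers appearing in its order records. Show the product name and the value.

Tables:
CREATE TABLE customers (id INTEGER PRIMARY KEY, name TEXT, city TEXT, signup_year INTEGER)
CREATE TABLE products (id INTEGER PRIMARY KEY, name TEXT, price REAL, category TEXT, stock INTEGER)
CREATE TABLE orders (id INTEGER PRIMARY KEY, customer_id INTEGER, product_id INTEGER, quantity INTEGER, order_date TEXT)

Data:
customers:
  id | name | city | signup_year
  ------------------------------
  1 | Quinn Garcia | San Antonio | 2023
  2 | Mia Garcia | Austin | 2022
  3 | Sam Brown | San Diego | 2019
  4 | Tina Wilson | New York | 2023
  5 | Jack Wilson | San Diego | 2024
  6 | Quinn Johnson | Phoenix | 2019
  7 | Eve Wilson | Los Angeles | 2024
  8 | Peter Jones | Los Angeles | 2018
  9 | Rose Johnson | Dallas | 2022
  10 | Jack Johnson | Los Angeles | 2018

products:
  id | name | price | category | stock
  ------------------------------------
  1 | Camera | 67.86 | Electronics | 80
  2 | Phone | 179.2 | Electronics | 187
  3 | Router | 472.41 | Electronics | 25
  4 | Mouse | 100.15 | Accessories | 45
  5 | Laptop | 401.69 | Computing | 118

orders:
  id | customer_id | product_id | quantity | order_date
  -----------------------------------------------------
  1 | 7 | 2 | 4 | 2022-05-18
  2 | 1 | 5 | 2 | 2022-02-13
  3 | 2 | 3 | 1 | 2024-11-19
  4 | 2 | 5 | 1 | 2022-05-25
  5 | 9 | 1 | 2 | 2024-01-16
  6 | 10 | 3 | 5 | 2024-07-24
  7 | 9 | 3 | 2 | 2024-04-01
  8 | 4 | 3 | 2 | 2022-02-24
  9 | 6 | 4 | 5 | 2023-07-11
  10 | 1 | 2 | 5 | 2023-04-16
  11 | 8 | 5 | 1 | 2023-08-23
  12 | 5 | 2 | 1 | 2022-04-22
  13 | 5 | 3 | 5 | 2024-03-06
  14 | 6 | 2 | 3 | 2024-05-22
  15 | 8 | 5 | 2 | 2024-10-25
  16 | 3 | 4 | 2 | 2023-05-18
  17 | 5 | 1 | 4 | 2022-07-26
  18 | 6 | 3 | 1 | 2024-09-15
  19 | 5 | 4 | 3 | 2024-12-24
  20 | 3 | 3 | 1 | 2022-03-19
SELECT p.name, COUNT(DISTINCT c.customer_id) AS distinct_customer_count FROM orders c JOIN products p ON c.product_id = p.id GROUP BY p.id, p.name

Execution result:
name | distinct_customer_count
Camera | 2
Phone | 4
Router | 7
Mouse | 3
Laptop | 3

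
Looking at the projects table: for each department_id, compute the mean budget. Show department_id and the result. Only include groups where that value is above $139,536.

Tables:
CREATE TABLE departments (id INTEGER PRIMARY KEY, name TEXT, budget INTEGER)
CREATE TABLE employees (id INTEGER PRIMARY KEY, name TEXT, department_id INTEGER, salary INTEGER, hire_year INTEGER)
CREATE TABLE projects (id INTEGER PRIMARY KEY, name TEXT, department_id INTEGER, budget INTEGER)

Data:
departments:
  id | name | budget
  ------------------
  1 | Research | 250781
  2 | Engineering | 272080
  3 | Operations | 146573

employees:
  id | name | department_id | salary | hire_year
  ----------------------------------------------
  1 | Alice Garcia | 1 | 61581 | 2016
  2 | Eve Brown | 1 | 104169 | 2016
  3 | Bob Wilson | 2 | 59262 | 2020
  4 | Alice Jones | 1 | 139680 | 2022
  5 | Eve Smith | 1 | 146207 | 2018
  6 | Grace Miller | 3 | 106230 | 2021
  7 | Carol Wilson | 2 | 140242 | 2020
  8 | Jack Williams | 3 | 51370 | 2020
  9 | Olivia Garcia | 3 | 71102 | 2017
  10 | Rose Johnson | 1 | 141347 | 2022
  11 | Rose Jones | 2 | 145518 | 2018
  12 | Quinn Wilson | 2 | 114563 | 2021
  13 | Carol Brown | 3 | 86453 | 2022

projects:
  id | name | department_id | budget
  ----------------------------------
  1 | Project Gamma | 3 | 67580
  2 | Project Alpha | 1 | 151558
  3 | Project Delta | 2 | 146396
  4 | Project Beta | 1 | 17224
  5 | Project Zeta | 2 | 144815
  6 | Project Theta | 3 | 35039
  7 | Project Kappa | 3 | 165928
SELECT department_id, AVG(budget) AS avg_budget FROM projects GROUP BY department_id HAVING AVG(budget) > 139536

Execution result:
department_id | avg_budget
2 | 145605.50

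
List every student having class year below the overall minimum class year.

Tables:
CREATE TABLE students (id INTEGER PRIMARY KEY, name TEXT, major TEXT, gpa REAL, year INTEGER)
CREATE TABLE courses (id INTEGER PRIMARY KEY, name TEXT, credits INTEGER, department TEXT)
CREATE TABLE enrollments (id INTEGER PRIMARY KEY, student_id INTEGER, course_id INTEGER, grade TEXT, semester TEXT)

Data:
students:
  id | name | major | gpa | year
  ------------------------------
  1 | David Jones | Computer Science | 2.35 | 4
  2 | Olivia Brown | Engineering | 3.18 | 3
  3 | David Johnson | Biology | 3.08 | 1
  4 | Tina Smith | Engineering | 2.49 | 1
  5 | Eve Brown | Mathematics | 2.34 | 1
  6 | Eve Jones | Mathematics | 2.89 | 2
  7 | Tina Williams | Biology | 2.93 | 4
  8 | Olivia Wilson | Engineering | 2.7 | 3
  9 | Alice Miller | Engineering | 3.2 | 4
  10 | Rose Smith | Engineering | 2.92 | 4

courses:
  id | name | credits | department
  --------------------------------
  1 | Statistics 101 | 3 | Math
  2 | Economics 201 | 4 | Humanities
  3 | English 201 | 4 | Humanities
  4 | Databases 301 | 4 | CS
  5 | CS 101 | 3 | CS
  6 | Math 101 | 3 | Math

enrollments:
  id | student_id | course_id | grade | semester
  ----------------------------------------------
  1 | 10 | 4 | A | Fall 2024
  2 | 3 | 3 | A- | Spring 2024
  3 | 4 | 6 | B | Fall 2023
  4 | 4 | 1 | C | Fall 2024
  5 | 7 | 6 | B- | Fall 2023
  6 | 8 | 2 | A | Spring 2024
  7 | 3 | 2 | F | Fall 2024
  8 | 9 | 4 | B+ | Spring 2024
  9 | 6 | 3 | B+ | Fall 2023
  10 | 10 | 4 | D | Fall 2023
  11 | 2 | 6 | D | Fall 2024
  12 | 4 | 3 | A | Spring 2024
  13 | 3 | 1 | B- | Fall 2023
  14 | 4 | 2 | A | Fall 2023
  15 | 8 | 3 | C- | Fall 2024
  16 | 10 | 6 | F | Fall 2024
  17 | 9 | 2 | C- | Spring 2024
SELECT name, year FROM students WHERE year < (SELECT MIN(year) FROM students)

Execution result:
(no rows)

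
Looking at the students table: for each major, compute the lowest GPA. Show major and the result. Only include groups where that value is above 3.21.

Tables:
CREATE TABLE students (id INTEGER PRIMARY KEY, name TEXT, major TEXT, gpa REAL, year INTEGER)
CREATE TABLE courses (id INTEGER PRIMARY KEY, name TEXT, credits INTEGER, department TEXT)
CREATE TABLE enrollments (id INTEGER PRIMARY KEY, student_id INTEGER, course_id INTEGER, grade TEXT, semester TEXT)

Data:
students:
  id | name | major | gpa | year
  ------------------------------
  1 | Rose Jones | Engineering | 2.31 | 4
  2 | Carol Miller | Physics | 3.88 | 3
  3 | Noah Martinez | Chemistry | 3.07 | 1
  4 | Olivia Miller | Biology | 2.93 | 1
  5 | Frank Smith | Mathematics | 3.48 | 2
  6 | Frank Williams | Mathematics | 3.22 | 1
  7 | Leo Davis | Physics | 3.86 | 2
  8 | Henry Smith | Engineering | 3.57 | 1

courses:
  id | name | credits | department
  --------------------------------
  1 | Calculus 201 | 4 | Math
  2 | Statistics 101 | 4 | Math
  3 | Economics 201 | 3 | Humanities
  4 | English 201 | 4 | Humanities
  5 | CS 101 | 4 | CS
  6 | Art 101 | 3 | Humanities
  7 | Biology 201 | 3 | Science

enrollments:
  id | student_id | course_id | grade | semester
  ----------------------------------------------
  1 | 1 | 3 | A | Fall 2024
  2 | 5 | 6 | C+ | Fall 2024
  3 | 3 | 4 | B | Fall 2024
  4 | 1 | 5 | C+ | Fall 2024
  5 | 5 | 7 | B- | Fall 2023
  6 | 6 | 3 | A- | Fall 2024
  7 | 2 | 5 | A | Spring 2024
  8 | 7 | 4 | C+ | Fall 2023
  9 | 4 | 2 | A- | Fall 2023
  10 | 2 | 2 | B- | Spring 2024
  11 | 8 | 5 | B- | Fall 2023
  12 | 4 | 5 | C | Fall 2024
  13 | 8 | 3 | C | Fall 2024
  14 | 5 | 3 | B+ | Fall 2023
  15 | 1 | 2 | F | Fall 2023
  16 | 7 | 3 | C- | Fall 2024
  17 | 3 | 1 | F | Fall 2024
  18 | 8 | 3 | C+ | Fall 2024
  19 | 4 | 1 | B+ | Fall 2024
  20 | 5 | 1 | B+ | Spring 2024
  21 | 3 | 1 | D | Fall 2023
SELECT major, MIN(gpa) AS min_gpa FROM students GROUP BY major HAVING MIN(gpa) > 3.21

Execution result:
major | min_gpa
Mathematics | 3.22
Physics | 3.86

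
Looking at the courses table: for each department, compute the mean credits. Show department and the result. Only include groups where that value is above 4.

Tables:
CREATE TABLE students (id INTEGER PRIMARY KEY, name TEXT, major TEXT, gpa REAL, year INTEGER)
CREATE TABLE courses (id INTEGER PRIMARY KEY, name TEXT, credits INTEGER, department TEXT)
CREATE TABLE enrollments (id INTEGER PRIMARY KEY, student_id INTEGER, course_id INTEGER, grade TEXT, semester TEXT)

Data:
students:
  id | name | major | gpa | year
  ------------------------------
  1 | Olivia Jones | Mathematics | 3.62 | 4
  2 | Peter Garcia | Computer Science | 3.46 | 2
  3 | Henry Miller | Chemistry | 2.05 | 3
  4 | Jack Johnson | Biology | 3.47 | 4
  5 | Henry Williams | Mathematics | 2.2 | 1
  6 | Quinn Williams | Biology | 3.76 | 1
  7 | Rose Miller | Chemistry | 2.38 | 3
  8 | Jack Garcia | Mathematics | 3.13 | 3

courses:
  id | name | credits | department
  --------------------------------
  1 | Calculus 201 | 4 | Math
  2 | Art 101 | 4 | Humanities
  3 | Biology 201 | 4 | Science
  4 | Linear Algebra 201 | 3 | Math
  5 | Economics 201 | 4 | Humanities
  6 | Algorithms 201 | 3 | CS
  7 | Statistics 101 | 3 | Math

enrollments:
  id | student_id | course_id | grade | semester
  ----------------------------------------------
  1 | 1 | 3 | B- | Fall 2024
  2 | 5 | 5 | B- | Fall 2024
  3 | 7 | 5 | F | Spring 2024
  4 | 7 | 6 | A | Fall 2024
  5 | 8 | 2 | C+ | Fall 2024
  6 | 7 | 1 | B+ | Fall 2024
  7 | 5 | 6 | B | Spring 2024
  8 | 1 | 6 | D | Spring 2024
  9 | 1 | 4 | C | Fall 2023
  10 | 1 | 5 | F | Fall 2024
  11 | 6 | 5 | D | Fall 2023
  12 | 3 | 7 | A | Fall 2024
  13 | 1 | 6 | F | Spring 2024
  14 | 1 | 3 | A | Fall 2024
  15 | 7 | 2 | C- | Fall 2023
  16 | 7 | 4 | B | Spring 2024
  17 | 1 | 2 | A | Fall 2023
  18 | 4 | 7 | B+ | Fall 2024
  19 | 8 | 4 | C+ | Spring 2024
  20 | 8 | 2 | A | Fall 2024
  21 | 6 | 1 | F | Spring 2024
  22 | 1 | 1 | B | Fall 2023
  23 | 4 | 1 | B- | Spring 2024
SELECT department, AVG(credits) AS avg_credits FROM courses GROUP BY department HAVING AVG(credits) > 4

Execution result:
(no rows)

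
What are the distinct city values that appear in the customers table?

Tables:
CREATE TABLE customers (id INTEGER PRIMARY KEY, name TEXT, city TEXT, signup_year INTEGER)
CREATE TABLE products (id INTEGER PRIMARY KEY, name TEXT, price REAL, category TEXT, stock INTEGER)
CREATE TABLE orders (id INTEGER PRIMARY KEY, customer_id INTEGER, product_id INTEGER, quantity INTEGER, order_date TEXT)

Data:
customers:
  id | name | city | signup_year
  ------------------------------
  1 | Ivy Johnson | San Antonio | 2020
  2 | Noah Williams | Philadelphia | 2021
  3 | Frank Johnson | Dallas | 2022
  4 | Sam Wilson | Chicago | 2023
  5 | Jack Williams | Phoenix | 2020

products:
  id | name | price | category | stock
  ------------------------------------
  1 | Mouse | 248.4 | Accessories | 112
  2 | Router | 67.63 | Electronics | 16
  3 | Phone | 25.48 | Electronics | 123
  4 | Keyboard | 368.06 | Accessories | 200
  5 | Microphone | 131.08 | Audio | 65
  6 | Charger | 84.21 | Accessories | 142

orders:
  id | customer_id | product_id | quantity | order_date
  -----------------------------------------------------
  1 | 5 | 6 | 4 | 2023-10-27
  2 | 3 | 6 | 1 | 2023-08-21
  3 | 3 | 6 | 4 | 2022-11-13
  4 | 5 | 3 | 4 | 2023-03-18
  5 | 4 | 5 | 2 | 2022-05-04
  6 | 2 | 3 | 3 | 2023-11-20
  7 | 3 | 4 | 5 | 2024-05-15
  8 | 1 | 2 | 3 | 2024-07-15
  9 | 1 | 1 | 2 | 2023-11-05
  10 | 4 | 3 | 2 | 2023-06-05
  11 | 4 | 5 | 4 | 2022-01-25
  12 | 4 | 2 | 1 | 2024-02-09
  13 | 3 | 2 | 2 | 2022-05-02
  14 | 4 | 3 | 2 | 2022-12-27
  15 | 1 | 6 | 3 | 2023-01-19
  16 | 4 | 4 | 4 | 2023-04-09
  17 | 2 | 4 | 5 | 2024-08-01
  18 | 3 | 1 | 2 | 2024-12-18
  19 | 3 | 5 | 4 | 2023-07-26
SELECT DISTINCT city FROM customers

Execution result:
city
San Antonio
Philadelphia
Dallas
Chicago
Phoenix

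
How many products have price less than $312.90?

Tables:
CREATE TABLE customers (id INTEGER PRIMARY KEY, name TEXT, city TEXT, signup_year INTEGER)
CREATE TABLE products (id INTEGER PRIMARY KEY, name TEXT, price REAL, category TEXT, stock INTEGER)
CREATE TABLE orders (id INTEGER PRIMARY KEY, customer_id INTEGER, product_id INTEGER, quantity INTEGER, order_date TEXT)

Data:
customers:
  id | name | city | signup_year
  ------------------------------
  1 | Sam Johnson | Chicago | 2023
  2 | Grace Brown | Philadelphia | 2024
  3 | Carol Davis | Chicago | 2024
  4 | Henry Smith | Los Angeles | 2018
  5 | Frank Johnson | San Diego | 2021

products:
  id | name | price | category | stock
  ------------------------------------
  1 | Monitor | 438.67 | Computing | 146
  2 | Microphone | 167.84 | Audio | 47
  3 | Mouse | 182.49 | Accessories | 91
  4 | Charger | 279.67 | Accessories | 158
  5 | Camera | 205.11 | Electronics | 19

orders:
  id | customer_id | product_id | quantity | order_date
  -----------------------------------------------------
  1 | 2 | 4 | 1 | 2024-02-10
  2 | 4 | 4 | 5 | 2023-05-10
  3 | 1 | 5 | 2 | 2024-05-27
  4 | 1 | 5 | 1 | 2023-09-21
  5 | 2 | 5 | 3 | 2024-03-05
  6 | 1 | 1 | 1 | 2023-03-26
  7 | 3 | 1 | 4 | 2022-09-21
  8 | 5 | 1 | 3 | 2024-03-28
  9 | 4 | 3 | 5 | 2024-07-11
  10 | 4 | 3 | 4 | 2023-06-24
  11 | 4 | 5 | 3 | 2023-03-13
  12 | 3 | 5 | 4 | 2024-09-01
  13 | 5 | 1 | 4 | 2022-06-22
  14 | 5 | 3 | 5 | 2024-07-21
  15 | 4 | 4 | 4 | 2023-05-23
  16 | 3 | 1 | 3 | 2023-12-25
SELECT COUNT(*) FROM products WHERE price < 312.9

Execution result:
4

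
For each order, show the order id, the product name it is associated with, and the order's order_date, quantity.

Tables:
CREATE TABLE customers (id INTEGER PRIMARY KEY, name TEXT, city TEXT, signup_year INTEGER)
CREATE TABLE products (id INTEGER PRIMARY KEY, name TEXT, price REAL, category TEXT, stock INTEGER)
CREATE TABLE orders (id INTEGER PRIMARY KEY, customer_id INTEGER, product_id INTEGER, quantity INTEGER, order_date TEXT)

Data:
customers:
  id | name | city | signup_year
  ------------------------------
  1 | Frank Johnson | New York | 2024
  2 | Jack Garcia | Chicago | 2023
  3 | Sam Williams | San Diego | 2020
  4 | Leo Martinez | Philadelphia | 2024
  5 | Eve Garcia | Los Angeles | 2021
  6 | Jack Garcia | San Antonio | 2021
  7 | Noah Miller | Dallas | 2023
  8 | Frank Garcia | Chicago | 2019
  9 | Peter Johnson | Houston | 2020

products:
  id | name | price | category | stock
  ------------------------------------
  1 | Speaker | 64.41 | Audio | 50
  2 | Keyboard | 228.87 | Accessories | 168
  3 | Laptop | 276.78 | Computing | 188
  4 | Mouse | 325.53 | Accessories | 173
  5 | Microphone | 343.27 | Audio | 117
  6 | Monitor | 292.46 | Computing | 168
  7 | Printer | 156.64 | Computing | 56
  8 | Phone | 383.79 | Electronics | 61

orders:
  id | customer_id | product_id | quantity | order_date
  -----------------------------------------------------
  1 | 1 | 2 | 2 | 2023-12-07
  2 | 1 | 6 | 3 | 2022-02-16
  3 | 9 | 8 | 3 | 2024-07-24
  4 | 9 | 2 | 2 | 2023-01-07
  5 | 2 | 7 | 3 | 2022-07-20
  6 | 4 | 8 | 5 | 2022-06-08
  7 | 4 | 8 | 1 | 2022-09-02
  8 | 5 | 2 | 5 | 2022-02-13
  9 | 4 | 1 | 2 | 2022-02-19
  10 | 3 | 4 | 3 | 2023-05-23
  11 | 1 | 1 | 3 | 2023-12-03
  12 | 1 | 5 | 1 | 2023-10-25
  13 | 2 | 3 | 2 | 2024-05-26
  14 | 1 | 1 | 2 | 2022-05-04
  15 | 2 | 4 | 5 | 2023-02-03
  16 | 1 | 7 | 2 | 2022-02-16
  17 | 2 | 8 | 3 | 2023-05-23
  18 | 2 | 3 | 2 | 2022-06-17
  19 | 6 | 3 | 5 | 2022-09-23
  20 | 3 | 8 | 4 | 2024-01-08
SELECT c.id, p.name AS product, c.order_date, c.quantity FROM orders c JOIN products p ON c.product_id = p.id

Execution result:
id | product | order_date | quantity
1 | Keyboard | 2023-12-07 | 2
2 | Monitor | 2022-02-16 | 3
3 | Phone | 2024-07-24 | 3
4 | Keyboard | 2023-01-07 | 2
5 | Printer | 2022-07-20 | 3
6 | Phone | 2022-06-08 | 5
7 | Phone | 2022-09-02 | 1
8 | Keyboard | 2022-02-13 | 5
9 | Speaker | 2022-02-19 | 2
10 | Mouse | 2023-05-23 | 3
11 | Speaker | 2023-12-03 | 3
12 | Microphone | 2023-10-25 | 1
13 | Laptop | 2024-05-26 | 2
14 | Speaker | 2022-05-04 | 2
15 | Mouse | 2023-02-03 | 5
16 | Printer | 2022-02-16 | 2
17 | Phone | 2023-05-23 | 3
18 | Laptop | 2022-06-17 | 2
19 | Laptop | 2022-09-23 | 5
20 | Phone | 2024-01-08 | 4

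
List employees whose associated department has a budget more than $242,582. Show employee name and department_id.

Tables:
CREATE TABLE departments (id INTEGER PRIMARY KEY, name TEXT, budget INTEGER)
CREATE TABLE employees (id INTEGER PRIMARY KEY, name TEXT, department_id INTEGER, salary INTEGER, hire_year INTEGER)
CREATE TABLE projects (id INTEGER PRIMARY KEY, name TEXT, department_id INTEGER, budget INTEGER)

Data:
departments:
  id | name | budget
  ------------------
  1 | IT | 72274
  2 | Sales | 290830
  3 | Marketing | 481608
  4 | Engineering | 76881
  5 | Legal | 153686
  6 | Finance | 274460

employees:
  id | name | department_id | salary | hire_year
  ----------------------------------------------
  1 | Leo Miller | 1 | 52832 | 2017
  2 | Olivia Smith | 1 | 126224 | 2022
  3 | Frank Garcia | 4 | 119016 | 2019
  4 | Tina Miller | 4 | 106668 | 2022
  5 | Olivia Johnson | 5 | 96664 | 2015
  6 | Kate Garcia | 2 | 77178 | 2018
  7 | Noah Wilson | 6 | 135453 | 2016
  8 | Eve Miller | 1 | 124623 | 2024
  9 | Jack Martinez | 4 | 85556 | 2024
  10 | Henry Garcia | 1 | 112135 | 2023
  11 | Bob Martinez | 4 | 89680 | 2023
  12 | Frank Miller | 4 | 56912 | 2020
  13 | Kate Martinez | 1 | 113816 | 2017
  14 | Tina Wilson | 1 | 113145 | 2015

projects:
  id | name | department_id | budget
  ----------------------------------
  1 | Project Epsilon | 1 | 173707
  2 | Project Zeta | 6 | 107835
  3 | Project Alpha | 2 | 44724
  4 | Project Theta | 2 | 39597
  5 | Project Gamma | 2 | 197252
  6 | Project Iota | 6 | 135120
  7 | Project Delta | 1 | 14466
SELECT name, department_id FROM employees WHERE department_id IN (SELECT id FROM departments WHERE budget > 242582)

Execution result:
name | department_id
Kate Garcia | 2
Noah Wilson | 6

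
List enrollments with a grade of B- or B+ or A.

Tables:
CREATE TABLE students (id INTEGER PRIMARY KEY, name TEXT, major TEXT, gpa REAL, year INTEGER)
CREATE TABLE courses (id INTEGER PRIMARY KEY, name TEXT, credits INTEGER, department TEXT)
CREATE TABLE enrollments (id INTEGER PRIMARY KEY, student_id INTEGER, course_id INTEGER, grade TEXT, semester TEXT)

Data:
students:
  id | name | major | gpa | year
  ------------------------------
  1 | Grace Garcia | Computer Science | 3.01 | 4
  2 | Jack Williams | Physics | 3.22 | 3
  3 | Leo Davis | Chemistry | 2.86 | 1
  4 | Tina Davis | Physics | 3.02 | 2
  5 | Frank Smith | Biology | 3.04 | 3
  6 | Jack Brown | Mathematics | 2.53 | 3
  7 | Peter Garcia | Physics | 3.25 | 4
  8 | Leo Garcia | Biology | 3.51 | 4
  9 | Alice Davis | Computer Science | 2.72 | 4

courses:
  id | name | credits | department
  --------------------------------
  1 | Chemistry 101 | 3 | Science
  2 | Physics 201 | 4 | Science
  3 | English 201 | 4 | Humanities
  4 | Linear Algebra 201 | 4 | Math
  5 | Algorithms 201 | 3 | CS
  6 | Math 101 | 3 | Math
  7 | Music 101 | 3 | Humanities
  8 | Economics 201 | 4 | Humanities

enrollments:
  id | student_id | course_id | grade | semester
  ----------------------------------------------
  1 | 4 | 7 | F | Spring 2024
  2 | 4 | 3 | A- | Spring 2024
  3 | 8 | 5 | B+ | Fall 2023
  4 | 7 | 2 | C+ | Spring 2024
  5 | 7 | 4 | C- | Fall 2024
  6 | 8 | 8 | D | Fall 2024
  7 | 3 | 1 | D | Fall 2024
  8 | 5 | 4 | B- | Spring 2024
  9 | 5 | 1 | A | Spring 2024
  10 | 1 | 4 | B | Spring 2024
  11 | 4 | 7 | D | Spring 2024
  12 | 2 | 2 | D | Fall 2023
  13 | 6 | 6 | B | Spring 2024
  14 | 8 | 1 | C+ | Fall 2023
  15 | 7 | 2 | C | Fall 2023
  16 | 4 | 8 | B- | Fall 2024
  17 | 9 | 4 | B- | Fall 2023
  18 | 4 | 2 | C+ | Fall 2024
SELECT id, grade FROM enrollments WHERE grade IN ('B-', 'B+', 'A')

Execution result:
id | grade
3 | B+
8 | B-
9 | A
16 | B-
17 | B-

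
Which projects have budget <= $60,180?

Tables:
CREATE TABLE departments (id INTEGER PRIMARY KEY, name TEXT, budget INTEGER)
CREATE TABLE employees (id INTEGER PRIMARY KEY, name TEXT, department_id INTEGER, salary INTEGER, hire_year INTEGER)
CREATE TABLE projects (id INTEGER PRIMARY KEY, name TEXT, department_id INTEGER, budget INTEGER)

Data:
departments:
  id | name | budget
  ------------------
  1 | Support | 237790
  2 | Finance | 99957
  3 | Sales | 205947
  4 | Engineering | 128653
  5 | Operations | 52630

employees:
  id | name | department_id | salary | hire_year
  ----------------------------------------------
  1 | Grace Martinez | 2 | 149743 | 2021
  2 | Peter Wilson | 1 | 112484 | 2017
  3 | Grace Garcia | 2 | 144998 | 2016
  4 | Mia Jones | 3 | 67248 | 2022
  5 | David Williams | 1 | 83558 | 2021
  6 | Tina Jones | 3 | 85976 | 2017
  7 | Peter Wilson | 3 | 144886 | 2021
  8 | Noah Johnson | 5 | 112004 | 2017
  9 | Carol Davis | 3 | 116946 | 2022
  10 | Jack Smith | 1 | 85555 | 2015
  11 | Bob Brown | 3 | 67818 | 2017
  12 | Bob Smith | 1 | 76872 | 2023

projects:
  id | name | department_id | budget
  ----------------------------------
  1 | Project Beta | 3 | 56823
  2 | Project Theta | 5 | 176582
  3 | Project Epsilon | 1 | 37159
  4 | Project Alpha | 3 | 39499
SELECT name, budget FROM projects WHERE budget <= 60180

Execution result:
name | budget
Project Beta | 56823
Project Epsilon | 37159
Project Alpha | 39499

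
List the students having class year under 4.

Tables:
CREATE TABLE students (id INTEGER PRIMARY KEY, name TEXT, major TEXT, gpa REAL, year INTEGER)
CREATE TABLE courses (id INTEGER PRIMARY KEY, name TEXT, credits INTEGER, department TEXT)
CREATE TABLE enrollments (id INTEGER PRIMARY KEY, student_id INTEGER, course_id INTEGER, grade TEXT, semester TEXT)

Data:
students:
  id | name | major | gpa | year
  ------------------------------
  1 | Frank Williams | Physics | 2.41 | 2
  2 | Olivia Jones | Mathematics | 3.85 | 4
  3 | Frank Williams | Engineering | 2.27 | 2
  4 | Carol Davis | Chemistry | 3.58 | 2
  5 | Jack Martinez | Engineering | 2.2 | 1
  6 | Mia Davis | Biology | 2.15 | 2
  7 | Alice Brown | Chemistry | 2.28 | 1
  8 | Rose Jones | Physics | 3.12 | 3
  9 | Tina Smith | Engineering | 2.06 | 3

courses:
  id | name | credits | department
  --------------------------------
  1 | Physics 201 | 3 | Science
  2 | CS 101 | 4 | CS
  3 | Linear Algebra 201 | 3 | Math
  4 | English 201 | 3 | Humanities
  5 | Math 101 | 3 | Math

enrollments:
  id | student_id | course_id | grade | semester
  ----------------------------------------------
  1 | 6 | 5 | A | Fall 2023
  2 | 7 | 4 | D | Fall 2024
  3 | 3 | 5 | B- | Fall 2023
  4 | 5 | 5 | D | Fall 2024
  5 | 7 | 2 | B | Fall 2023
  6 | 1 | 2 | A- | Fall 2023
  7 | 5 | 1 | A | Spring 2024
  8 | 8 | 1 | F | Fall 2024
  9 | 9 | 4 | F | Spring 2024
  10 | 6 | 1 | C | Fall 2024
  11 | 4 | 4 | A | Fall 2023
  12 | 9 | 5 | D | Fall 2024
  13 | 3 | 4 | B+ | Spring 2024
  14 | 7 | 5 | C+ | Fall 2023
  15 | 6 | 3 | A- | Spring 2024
SELECT name, year FROM students WHERE year < 4

Execution result:
name | year
Frank Williams | 2
Frank Williams | 2
Carol Davis | 2
Jack Martinez | 1
Mia Davis | 2
Alice Brown | 1
Rose Jones | 3
Tina Smith | 3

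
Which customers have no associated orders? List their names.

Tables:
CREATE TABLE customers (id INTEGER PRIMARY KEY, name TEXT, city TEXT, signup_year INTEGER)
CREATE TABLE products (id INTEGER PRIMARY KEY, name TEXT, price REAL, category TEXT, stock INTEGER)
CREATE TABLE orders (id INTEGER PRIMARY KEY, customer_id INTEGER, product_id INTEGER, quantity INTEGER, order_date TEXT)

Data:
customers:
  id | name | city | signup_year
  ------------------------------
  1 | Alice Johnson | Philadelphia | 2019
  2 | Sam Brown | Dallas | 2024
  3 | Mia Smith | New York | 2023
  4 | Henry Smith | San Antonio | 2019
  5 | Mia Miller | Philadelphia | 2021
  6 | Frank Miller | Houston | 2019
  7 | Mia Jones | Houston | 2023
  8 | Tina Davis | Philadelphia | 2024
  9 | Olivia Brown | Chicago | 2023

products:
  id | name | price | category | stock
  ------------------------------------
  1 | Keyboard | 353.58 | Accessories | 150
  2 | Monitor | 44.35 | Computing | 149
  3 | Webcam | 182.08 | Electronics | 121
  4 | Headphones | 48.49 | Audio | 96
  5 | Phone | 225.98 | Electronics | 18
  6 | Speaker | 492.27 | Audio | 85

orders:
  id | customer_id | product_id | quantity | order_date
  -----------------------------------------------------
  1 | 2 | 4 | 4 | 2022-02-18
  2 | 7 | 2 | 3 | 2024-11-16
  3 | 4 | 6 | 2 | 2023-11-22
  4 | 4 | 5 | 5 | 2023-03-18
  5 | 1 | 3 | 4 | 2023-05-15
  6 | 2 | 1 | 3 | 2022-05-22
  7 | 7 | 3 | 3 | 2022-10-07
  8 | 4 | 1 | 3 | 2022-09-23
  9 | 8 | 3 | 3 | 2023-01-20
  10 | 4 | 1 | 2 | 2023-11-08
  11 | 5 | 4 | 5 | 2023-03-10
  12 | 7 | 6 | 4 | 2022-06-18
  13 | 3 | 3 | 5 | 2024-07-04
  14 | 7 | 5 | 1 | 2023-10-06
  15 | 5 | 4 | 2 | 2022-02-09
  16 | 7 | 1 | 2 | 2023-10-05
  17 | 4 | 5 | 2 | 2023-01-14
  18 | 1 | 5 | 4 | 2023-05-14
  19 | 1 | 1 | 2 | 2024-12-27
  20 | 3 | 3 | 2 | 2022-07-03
SELECT p.name FROM customers p LEFT JOIN orders c ON c.customer_id = p.id WHERE c.id IS NULL

Execution result:
name
Frank Miller
Olivia Brown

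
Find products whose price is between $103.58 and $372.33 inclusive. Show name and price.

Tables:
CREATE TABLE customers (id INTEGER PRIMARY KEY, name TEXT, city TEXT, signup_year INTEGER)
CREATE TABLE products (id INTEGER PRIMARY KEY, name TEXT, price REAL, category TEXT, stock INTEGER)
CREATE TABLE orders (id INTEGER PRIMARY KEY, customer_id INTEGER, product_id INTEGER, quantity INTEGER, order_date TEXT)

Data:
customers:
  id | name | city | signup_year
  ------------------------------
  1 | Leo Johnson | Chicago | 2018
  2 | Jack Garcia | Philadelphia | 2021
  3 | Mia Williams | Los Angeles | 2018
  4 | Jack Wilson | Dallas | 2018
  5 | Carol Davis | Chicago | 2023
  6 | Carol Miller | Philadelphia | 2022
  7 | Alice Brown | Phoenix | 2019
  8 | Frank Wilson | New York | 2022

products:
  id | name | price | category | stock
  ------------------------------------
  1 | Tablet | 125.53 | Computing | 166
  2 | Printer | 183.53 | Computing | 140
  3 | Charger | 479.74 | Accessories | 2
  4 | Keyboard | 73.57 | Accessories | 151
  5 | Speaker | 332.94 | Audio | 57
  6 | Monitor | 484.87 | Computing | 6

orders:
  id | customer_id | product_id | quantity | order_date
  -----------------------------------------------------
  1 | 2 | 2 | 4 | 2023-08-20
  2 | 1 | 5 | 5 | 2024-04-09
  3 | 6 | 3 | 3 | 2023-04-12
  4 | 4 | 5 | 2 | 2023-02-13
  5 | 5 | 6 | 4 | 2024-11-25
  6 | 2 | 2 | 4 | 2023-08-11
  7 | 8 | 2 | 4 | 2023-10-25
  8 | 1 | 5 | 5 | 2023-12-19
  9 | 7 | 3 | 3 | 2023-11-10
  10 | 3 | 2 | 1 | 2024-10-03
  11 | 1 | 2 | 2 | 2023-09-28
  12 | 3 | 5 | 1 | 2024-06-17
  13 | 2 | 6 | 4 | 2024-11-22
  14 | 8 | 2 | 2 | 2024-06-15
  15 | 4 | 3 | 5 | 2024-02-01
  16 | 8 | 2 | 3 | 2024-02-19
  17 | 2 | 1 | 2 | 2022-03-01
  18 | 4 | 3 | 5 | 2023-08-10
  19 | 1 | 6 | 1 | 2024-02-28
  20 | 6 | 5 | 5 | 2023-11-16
SELECT name, price FROM products WHERE price BETWEEN 103.58 AND 372.33

Execution result:
name | price
Tablet | 125.53
Printer | 183.53
Speaker | 332.94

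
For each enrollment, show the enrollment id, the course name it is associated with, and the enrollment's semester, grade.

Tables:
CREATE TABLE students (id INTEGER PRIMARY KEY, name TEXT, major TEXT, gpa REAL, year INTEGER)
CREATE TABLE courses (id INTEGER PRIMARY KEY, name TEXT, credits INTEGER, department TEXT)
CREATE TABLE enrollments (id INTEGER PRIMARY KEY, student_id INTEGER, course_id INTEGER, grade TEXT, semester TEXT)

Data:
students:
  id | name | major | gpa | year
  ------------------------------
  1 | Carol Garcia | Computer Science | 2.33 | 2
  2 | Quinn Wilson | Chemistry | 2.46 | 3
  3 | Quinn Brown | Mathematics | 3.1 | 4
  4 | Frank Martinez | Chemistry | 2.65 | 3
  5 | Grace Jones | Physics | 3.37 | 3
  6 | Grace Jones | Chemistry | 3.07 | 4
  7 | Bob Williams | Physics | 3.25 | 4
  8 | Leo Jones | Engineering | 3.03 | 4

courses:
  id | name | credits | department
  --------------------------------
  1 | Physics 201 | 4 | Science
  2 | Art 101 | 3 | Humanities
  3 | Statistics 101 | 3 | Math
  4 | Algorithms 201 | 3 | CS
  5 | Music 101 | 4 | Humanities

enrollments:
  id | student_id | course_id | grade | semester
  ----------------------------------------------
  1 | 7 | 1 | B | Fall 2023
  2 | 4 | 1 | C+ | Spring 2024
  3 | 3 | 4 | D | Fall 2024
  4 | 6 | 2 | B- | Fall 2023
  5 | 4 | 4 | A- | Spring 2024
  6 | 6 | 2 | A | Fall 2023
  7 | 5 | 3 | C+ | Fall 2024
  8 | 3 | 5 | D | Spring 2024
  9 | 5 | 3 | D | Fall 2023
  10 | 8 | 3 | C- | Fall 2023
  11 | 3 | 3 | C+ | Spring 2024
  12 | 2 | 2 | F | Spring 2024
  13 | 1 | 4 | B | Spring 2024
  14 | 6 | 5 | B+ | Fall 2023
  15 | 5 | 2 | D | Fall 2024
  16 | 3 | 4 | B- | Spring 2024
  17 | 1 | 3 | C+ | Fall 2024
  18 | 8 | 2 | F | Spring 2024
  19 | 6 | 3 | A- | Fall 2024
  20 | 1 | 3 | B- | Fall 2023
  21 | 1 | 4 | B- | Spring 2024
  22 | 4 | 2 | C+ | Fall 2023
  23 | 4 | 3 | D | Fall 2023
SELECT c.id, p.name AS course, c.semester, c.grade FROM enrollments c JOIN courses p ON c.course_id = p.id

Execution result:
id | course | semester | grade
1 | Physics 201 | Fall 2023 | B
2 | Physics 201 | Spring 2024 | C+
3 | Algorithms 201 | Fall 2024 | D
4 | Art 101 | Fall 2023 | B-
5 | Algorithms 201 | Spring 2024 | A-
6 | Art 101 | Fall 2023 | A
7 | Statistics 101 | Fall 2024 | C+
8 | Music 101 | Spring 2024 | D
9 | Statistics 101 | Fall 2023 | D
10 | Statistics 101 | Fall 2023 | C-
11 | Statistics 101 | Spring 2024 | C+
12 | Art 101 | Spring 2024 | F
13 | Algorithms 201 | Spring 2024 | B
14 | Music 101 | Fall 2023 | B+
15 | Art 101 | Fall 2024 | D
16 | Algorithms 201 | Spring 2024 | B-
17 | Statistics 101 | Fall 2024 | C+
18 | Art 101 | Spring 2024 | F
19 | Statistics 101 | Fall 2024 | A-
20 | Statistics 101 | Fall 2023 | B-
21 | Algorithms 201 | Spring 2024 | B-
22 | Art 101 | Fall 2023 | C+
23 | Statistics 101 | Fall 2023 | D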